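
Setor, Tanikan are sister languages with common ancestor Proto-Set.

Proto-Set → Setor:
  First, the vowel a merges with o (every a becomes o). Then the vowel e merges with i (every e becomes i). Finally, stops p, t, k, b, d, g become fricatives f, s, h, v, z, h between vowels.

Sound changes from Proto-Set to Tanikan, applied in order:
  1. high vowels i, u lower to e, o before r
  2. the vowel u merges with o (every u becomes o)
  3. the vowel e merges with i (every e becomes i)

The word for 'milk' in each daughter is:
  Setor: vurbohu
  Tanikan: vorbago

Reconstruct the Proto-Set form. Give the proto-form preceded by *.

Position 7: Setor has u, Tanikan has o. Setor preserves u here (none of its changes turn any other segment into u), so the proto-segment is *u.
Position 5: Setor has o, Tanikan has a. Tanikan preserves a here (none of its changes turn any other segment into a), so the proto-segment is *a.
Position 6: Setor has h, Tanikan has g. Tanikan preserves g here (none of its changes turn any other segment into g), so the proto-segment is *g.
This points to *vurbagu. Verify forward in each daughter:
Setor: *vurbagu
  vurbagu → vurbogu   [vowel merger]
  vurbogu (rule 2 does not apply)
  vurbogu → vurbohu   [intervocalic lenition]
  giving Setor vurbohu.
Tanikan: start from *vurbagu.
  rule 1 (pre-rhotic lowering): vurbagu → vorbagu
  rule 2 (vowel merger): vorbagu → vorbago
  rule 3: no change — vorbago
  ⇒ Tanikan vorbago
Only *vurbagu yields all of Setor vurbohu, Tanikan vorbago.

*vurbagu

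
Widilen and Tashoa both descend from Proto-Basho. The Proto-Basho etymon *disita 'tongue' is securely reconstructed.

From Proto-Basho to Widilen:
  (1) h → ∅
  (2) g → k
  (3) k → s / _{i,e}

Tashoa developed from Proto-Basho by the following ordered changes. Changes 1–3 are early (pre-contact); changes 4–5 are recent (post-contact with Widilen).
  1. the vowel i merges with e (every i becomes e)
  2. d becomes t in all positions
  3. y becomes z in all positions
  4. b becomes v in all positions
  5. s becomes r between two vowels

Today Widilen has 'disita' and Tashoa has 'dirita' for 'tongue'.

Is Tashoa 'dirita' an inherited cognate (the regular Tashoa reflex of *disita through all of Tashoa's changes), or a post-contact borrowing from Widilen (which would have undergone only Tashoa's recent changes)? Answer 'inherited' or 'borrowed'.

borrowed

If inherited, *disita would pass through all of Tashoa's changes:
Tashoa: *disita > deseta > teseta > tereta  (by vowel merger, unconditioned shift, rhotacism)
If borrowed from Widilen 'disita' after the early changes, it would undergo only the recent ones:
  rule 4 (unconditioned shift): no change (disita)
  rule 5 (rhotacism): disita → dirita
  ⇒ as a loan: dirita
Tashoa 'dirita' matches the loan outcome 'dirita', not the inherited 'tereta' — it skipped the early Tashoa changes, so it was borrowed from Widilen.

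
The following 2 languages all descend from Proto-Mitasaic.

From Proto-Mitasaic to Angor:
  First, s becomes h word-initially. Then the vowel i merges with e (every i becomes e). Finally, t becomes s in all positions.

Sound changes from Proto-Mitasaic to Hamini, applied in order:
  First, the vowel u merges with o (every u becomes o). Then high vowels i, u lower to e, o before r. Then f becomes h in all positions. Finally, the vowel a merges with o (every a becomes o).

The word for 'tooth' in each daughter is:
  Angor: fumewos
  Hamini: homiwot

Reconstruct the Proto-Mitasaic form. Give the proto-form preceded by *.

Position 1: Angor has f, Hamini has h. Angor preserves f here (none of its changes turn any other segment into f), so the proto-segment is *f.
Position 7: Angor has s, Hamini has t. Hamini preserves t here (none of its changes turn any other segment into t), so the proto-segment is *t.
Position 4: Angor has e, Hamini has i. Hamini preserves i here (none of its changes turn any other segment into i), so the proto-segment is *i.
Continuing position by position gives *fumiwot; check it forward:
Angor: *fumiwot
  fumiwot (rule 1 does not apply)
  fumiwot → fumewot   [vowel merger]
  fumewot → fumewos   [unconditioned shift]
  giving Angor fumewos.
Hamini: *fumiwot
  fumiwot → fomiwot   [vowel merger]
  fomiwot (rule 2 does not apply)
  fomiwot → homiwot   [unconditioned shift]
  homiwot (rule 4 does not apply)
  giving Hamini homiwot.
Only *fumiwot yields all of Angor fumewos, Hamini homiwot.

*fumiwot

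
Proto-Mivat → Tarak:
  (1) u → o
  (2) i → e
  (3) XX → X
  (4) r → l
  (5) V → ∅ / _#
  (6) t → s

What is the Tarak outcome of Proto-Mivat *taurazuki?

Tarak: start from *taurazuki.
  rule 1 (vowel merger): taurazuki → taorazoki
  rule 2 (vowel merger): taorazoki → taorazoke
  rule 3: no change — taorazoke
  rule 4 (unconditioned shift): taorazoke → taolazoke
  rule 5 (apocope): taolazoke → taolazok
  rule 6 (unconditioned shift): taolazok → saolazok
  ⇒ Tarak saolazok

saolazok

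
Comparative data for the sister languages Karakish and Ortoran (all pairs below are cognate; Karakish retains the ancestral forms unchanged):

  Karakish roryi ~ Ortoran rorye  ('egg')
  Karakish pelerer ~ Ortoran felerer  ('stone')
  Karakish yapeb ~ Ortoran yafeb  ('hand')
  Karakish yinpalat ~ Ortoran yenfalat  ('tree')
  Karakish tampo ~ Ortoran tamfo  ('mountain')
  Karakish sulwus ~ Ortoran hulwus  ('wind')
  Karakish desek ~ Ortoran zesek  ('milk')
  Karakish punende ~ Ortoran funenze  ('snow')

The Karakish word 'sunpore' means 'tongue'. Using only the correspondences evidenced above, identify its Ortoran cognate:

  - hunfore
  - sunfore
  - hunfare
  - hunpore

hunfore

sulwus ~ hulwus — Karakish s corresponds to Ortoran h word-initially before a back vowel.
tampo ~ tamfo — Karakish p corresponds to Ortoran f after a consonant, before a back vowel.
Applying these to Karakish 'sunpore':
  sunpore → hunpore   (s→h word-initially before a back vowel)
  hunpore → hunfore   (p→f after a consonant, before a back vowel)
So the Ortoran cognate is 'hunfore'.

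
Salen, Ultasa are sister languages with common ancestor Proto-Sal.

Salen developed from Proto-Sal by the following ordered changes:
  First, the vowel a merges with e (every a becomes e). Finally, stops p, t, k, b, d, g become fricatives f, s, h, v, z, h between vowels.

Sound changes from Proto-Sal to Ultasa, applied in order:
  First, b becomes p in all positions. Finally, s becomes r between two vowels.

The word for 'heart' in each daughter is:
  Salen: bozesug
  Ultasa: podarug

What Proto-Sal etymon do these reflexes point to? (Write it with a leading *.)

*bodasug

Position 1: Salen has b, Ultasa has p. Salen preserves b here (none of its changes turn any other segment into b), so the proto-segment is *b.
Position 3: Salen has z, Ultasa has d. Ultasa preserves d here (none of its changes turn any other segment into d), so the proto-segment is *d.
Position 5: Salen has s, Ultasa has r. Taking the neighbouring segments as reconstructed: Salen s could go back to *t or *s; Ultasa r could go back to *s or *r — the one source consistent with every daughter is *s.
Verify the candidate proto-form against each daughter:
Salen: start from *bodasug.
  rule 1 (vowel merger): bodasug → bodesug
  rule 2 (intervocalic lenition): bodesug → bozesug
  ⇒ Salen bozesug
Ultasa: *bodasug > podasug > podarug  (by unconditioned shift, rhotacism)
Only *bodasug yields all of Salen bozesug, Ultasa podarug.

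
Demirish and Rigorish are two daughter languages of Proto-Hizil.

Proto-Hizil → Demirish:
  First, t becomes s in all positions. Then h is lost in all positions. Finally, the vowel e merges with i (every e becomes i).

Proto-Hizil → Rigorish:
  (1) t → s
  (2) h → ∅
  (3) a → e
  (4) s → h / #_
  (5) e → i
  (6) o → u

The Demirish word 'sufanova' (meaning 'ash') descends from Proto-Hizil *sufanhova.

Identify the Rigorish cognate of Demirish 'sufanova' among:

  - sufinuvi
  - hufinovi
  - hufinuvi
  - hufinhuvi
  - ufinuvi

hufinuvi

Rigorish: start from *sufanhova.
  rule 1: no change — sufanhova
  rule 2 (h-loss): sufanhova → sufanova
  rule 3 (vowel merger): sufanova → sufenove
  rule 4 (debuccalisation): sufenove → hufenove
  rule 5 (vowel merger): hufenove → hufinovi
  rule 6 (vowel merger): hufinovi → hufinuvi
  ⇒ Rigorish hufinuvi
Only 'hufinuvi' matches the regular Rigorish development of *sufanhova.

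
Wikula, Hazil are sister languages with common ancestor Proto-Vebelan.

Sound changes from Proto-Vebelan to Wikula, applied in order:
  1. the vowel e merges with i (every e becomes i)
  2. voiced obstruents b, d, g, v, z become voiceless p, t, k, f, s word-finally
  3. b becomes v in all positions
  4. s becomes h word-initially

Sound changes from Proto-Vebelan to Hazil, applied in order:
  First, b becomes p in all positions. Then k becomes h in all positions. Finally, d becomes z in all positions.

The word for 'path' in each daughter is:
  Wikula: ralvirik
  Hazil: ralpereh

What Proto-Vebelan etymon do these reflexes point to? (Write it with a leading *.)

*ralberek

Position 5: Wikula has i, Hazil has e. Hazil preserves e here (none of its changes turn any other segment into e), so the proto-segment is *e.
Position 8: Wikula has k, Hazil has h. Taking the neighbouring segments as reconstructed: Wikula k could go back to *k or *g; Hazil h could go back to *k or *h — the one source consistent with every daughter is *k.
Position 4: Wikula has v, Hazil has p. Taking the neighbouring segments as reconstructed: Wikula v could go back to *b or *v; Hazil p could go back to *p or *b — the one source consistent with every daughter is *b.
Verify the candidate proto-form against each daughter:
Wikula: *ralberek > ralbirik > ralvirik  (by vowel merger, unconditioned shift)
Hazil: *ralberek > ralperek > ralpereh  (by unconditioned shift, unconditioned shift)
*ralberek is the unique common source.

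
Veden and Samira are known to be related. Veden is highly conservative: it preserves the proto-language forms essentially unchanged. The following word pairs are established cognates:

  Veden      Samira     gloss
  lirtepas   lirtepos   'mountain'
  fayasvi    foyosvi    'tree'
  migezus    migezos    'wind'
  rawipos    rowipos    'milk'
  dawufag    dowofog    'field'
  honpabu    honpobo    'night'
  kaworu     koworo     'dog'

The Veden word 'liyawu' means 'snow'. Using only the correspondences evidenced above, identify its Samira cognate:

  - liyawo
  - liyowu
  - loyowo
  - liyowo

liyowo

lirtepas ~ lirtepos, fayasvi ~ foyosvi — Veden a corresponds to Samira o after a consonant, before a consonant other than r, m, n, p, b, f, v.
honpabu ~ honpobo, kaworu ~ koworo — Veden u corresponds to Samira o word-finally.
Applying these to Veden 'liyawu':
  liyawu → liyowu   (a→o after a consonant, before a consonant other than r, m, n, p, b, f, v)
  liyowu → liyowo   (u→o word-finally)
So the Samira cognate is 'liyowo'.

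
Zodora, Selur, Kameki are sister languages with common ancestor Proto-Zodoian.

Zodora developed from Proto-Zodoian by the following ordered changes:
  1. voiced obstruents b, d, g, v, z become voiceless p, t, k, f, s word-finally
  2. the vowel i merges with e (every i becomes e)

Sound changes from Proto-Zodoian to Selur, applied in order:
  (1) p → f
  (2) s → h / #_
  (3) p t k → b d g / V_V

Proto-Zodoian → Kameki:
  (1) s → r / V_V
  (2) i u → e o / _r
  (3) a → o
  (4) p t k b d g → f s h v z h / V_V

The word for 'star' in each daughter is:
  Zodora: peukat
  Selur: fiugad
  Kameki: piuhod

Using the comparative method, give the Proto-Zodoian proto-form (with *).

Position 6: Zodora has t, Selur has d, Kameki has d. Kameki preserves d here (none of its changes turn any other segment into d), so the proto-segment is *d.
Position 5: Zodora has a, Selur has a, Kameki has o. Zodora preserves a here (none of its changes turn any other segment into a), so the proto-segment is *a.
This points to *piukad. Verify forward in each daughter:
Zodora: *piukad > piukat > peukat  (by final devoicing, vowel merger)
Selur: start from *piukad.
  rule 1 (unconditioned shift): piukad → fiukad
  rule 2: no change — fiukad
  rule 3 (intervocalic voicing): fiukad → fiugad
  ⇒ Selur fiugad
Kameki: start from *piukad.
  rule 1: no change — piukad
  rule 2: no change — piukad
  rule 3 (vowel merger): piukad → piukod
  rule 4 (intervocalic lenition): piukod → piuhod
  ⇒ Kameki piuhod
No other proto-form is consistent with every reflex, so the reconstruction is *piukad.

*piukad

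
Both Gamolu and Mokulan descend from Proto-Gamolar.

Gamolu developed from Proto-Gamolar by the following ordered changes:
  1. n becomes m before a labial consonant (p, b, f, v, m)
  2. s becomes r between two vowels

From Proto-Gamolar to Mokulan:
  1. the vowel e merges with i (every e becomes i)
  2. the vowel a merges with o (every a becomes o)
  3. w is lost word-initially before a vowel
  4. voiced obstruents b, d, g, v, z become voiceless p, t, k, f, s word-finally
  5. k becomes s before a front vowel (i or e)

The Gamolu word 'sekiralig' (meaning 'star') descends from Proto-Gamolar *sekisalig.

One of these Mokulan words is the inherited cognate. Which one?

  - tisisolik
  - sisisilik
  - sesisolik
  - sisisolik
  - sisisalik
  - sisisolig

sisisolik

Mokulan: *sekisalig > sikisalig > sikisolig > sikisolik > sisisolik  (by vowel merger, vowel merger, final devoicing, palatalisation)
The other candidates each miss or misapply at least one Mokulan change.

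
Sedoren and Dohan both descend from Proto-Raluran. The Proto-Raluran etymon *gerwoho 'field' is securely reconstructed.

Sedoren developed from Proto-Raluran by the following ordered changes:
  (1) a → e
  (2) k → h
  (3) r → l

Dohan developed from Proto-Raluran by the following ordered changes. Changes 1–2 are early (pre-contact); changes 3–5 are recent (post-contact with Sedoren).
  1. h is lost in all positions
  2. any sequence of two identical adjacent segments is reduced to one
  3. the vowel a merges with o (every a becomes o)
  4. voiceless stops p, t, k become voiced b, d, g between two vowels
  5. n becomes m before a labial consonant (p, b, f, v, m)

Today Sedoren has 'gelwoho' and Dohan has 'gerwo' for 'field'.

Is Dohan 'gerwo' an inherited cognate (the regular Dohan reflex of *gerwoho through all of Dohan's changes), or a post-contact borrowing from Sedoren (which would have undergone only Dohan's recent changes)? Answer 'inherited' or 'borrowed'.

inherited

If inherited, *gerwoho would pass through all of Dohan's changes:
Dohan: start from *gerwoho.
  rule 1 (h-loss): gerwoho → gerwoo
  rule 2 (degemination): gerwoo → gerwo
  rule 3: no change — gerwo
  rule 4: no change — gerwo
  rule 5: no change — gerwo
  ⇒ Dohan gerwo
If borrowed from Sedoren 'gelwoho' after the early changes, it would undergo only the recent ones:
  rule 3 (vowel merger): no change (gelwoho)
  rule 4 (intervocalic voicing): no change (gelwoho)
  rule 5 (nasal place assimilation): no change (gelwoho)
  ⇒ as a loan: gelwoho
Dohan 'gerwo' matches the inherited outcome exactly, so it is an inherited cognate, not a loan.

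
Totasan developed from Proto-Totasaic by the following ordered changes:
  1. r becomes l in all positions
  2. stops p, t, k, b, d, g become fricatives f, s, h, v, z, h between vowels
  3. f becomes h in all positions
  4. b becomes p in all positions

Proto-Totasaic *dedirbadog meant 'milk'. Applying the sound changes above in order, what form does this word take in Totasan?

Totasan: *dedirbadog
  dedirbadog → dedilbadog   [unconditioned shift]
  dedilbadog → dezilbazog   [intervocalic lenition]
  dezilbazog (rule 3 does not apply)
  dezilbazog → dezilpazog   [unconditioned shift]
  giving Totasan dezilpazog.

dezilpazog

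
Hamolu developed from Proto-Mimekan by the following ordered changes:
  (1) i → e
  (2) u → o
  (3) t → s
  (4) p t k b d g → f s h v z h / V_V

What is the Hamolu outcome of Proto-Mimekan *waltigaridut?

Hamolu: *waltigaridut
  waltigaridut → waltegaredut   [vowel merger]
  waltegaredut → waltegaredot   [vowel merger]
  waltegaredot → walsegaredos   [unconditioned shift]
  walsegaredos → walseharezos   [intervocalic lenition]
  giving Hamolu walseharezos.

walseharezos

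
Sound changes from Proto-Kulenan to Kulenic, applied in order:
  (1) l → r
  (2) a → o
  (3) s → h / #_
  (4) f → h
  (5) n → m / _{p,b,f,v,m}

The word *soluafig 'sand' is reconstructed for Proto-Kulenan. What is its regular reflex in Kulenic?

Kulenic: *soluafig > soruafig > soruofig > horuofig > horuohig  (by unconditioned shift, vowel merger, debuccalisation, unconditioned shift)

horuohig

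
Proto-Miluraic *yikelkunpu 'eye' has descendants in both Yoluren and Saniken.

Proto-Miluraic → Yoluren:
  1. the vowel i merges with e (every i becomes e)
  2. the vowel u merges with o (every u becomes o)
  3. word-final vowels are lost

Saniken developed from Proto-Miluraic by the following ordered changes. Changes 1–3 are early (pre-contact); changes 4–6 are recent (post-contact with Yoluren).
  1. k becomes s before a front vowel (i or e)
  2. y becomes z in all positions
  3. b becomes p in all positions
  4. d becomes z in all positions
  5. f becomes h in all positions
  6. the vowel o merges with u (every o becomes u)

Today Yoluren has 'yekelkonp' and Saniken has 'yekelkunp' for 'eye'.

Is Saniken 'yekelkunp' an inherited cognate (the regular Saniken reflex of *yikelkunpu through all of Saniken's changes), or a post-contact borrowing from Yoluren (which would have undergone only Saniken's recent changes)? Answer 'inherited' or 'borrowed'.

If inherited, *yikelkunpu would pass through all of Saniken's changes:
Saniken: *yikelkunpu > yiselkunpu > ziselkunpu  (by palatalisation, unconditioned shift)
If borrowed from Yoluren 'yekelkonp' after the early changes, it would undergo only the recent ones:
  rule 4 (unconditioned shift): no change (yekelkonp)
  rule 5 (unconditioned shift): no change (yekelkonp)
  rule 6 (vowel merger): yekelkonp → yekelkunp
  ⇒ as a loan: yekelkunp
Saniken 'yekelkunp' matches the loan outcome 'yekelkunp', not the inherited 'ziselkunpu' — it skipped the early Saniken changes, so it was borrowed from Yoluren.

borrowed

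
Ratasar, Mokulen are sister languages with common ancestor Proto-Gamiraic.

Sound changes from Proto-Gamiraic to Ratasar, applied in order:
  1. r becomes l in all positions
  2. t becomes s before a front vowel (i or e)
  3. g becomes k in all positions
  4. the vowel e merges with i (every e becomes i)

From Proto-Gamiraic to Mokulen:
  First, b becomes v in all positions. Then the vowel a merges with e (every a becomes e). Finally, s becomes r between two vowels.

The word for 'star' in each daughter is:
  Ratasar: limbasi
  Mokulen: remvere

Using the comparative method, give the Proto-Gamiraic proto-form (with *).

Position 6: Ratasar has s, Mokulen has r. Taking the neighbouring segments as reconstructed: Ratasar s could go back to *t or *s; Mokulen r could go back to *s or *r — the one source consistent with every daughter is *s.
Position 2: Ratasar has i, Mokulen has e. Taking the neighbouring segments as reconstructed: Ratasar i could go back to *e or *i; Mokulen e could go back to *a or *e — the one source consistent with every daughter is *e.
Position 1: Ratasar has l, Mokulen has r. Taking the neighbouring segments as reconstructed: Ratasar l could go back to *l or *r; Mokulen r can only go back to *r — the one source consistent with every daughter is *r.
Verify the candidate proto-form against each daughter:
Ratasar: *rembase > lembase > limbasi  (by unconditioned shift, vowel merger)
Mokulen: *rembase
  rembase → remvase   [unconditioned shift]
  remvase → remvese   [vowel merger]
  remvese → remvere   [rhotacism]
  giving Mokulen remvere.
*rembase is the unique common source.

*rembase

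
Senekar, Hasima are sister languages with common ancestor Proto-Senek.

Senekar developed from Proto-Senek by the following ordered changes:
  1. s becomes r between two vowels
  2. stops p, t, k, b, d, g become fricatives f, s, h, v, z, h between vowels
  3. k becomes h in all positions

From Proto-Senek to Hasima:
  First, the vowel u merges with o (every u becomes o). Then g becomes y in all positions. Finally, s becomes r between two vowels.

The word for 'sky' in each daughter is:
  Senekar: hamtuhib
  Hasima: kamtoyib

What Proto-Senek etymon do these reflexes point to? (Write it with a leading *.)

*kamtugib

Position 6: Senekar has h, Hasima has y. Taking the neighbouring segments as reconstructed: Senekar h could go back to *k or *g or *h; Hasima y could go back to *g or *y — the one source consistent with every daughter is *g.
Position 5: Senekar has u, Hasima has o. Senekar preserves u here (none of its changes turn any other segment into u), so the proto-segment is *u.
Position 1: Senekar has h, Hasima has k. Hasima preserves k here (none of its changes turn any other segment into k), so the proto-segment is *k.
Continuing position by position gives *kamtugib; check it forward:
Senekar: start from *kamtugib.
  rule 1: no change — kamtugib
  rule 2 (intervocalic lenition): kamtugib → kamtuhib
  rule 3 (unconditioned shift): kamtuhib → hamtuhib
  ⇒ Senekar hamtuhib
Hasima: *kamtugib
  kamtugib → kamtogib   [vowel merger]
  kamtogib → kamtoyib   [unconditioned shift]
  kamtoyib (rule 3 does not apply)
  giving Hasima kamtoyib.
*kamtugib is the unique common source.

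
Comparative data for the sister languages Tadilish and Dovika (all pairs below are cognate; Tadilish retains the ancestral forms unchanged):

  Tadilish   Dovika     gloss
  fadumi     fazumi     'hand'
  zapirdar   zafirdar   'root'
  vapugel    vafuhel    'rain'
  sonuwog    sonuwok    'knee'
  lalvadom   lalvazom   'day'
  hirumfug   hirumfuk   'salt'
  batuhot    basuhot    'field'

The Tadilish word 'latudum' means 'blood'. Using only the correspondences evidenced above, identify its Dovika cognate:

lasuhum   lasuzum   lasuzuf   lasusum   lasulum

batuhot ~ basuhot — Tadilish t corresponds to Dovika s between vowels (before a back vowel).
fadumi ~ fazumi — Tadilish d corresponds to Dovika z between vowels (before a back vowel).
Applying these to Tadilish 'latudum':
  latudum → lasudum   (t→s between vowels (before a back vowel))
  lasudum → lasuzum   (d→z between vowels (before a back vowel))
So the Dovika cognate is 'lasuzum'.

lasuzum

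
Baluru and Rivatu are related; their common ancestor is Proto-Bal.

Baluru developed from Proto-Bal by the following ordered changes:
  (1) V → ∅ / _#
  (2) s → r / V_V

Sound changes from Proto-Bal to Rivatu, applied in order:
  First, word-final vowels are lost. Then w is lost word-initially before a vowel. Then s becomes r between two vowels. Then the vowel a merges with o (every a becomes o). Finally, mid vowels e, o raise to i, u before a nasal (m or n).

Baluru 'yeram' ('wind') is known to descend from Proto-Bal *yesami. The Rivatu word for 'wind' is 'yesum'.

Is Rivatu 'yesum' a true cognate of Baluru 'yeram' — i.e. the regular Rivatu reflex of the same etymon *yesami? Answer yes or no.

no

Derive the expected Rivatu reflex of *yesami:
Rivatu: *yesami > yesam > yeram > yerom > yerum  (by apocope, rhotacism, vowel merger, pre-nasal raising)
The regular Rivatu reflex would be 'yerum', but the attested form is 'yesum'. The correspondence is irregular, so they are not cognates (the Rivatu form has a different source).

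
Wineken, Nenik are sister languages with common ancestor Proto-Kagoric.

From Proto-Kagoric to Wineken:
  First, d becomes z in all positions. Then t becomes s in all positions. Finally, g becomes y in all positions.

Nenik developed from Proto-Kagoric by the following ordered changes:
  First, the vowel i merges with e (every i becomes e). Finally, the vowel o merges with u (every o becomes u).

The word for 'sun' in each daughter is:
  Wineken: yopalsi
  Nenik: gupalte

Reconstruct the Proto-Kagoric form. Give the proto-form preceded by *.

Position 1: Wineken has y, Nenik has g. Nenik preserves g here (none of its changes turn any other segment into g), so the proto-segment is *g.
Position 7: Wineken has i, Nenik has e. Wineken preserves i here (none of its changes turn any other segment into i), so the proto-segment is *i.
Continuing position by position gives *gopalti; check it forward:
Wineken: *gopalti > gopalsi > yopalsi  (by unconditioned shift, unconditioned shift)
Nenik: start from *gopalti.
  rule 1 (vowel merger): gopalti → gopalte
  rule 2 (vowel merger): gopalte → gupalte
  ⇒ Nenik gupalte
No other proto-form is consistent with every reflex, so the reconstruction is *gopalti.

*gopalti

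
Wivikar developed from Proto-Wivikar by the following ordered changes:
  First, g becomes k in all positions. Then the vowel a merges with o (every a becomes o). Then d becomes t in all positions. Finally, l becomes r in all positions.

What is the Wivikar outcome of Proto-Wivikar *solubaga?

Wivikar: *solubaga
  solubaga → solubaka   [unconditioned shift]
  solubaka → soluboko   [vowel merger]
  soluboko (rule 3 does not apply)
  soluboko → soruboko   [unconditioned shift]
  giving Wivikar soruboko.

soruboko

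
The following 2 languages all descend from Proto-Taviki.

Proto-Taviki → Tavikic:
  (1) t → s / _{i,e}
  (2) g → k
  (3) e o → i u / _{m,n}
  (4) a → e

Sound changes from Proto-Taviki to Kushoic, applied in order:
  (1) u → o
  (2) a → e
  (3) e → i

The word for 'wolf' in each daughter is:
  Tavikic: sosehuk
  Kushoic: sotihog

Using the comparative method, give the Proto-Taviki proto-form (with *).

*sotehug

Position 3: Tavikic has s, Kushoic has t. Kushoic preserves t here (none of its changes turn any other segment into t), so the proto-segment is *t.
Position 7: Tavikic has k, Kushoic has g. Kushoic preserves g here (none of its changes turn any other segment into g), so the proto-segment is *g.
This points to *sotehug. Verify forward in each daughter:
Tavikic: start from *sotehug.
  rule 1 (palatalisation): sotehug → sosehug
  rule 2 (unconditioned shift): sosehug → sosehuk
  rule 3: no change — sosehuk
  rule 4: no change — sosehuk
  ⇒ Tavikic sosehuk
Kushoic: *sotehug > sotehog > sotihog  (by vowel merger, vowel merger)
*sotehug is the unique common source.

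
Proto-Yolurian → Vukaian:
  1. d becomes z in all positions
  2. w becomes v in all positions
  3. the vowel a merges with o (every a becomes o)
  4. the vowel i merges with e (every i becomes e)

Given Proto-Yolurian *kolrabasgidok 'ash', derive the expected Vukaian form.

kolrobosgezok

Vukaian: start from *kolrabasgidok.
  rule 1 (unconditioned shift): kolrabasgidok → kolrabasgizok
  rule 2: no change — kolrabasgizok
  rule 3 (vowel merger): kolrabasgizok → kolrobosgizok
  rule 4 (vowel merger): kolrobosgizok → kolrobosgezok
  ⇒ Vukaian kolrobosgezok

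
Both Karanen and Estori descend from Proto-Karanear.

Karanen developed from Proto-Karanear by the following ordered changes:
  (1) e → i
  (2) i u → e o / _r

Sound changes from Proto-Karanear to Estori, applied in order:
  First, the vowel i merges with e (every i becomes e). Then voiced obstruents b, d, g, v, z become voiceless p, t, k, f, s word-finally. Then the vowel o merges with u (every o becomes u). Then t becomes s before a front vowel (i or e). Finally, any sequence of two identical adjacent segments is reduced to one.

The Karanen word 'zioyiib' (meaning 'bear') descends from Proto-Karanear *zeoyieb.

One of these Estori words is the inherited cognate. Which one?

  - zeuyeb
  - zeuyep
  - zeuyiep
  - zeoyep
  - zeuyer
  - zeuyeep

Estori: start from *zeoyieb.
  rule 1 (vowel merger): zeoyieb → zeoyeeb
  rule 2 (final devoicing): zeoyeeb → zeoyeep
  rule 3 (vowel merger): zeoyeep → zeuyeep
  rule 4: no change — zeuyeep
  rule 5 (degemination): zeuyeep → zeuyep
  ⇒ Estori zeuyep
Among the options, 'zeuyep' alone shows every Estori change applied in order.

zeuyep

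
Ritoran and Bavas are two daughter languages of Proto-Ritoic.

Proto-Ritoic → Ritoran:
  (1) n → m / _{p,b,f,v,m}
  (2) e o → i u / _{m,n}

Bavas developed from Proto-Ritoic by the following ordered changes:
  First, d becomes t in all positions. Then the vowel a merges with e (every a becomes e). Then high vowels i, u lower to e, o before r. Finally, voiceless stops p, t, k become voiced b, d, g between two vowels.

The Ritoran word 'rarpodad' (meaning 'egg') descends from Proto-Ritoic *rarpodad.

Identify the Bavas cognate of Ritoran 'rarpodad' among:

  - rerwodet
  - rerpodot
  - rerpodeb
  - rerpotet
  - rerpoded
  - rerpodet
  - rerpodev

rerpodet

Bavas: *rarpodad > rarpotat > rerpotet > rerpodet  (by unconditioned shift, vowel merger, intervocalic voicing)
Only 'rerpodet' matches the regular Bavas development of *rarpodad.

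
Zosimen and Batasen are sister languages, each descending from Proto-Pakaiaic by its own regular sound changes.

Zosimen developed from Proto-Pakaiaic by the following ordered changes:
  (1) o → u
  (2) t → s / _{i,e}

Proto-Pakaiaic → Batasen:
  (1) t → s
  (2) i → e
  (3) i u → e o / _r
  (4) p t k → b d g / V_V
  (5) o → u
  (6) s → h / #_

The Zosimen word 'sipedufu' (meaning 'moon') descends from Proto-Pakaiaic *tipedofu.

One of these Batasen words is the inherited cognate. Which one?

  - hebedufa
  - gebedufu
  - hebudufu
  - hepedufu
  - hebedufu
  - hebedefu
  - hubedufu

hebedufu

Batasen: *tipedofu
  tipedofu → sipedofu   [unconditioned shift]
  sipedofu → sepedofu   [vowel merger]
  sepedofu (rule 3 does not apply)
  sepedofu → sebedofu   [intervocalic voicing]
  sebedofu → sebedufu   [vowel merger]
  sebedufu → hebedufu   [debuccalisation]
  giving Batasen hebedufu.
Among the options, 'hebedufu' alone shows every Batasen change applied in order.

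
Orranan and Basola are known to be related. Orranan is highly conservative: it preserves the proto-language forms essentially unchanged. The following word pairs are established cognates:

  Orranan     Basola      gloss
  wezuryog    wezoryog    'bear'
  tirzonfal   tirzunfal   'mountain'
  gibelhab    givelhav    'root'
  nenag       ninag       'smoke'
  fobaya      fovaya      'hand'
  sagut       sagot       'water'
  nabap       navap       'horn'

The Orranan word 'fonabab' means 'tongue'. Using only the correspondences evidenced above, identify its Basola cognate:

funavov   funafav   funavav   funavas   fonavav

tirzonfal ~ tirzunfal — Orranan o corresponds to Basola u after a consonant, before a nasal.
fobaya ~ fovaya, nabap ~ navap — Orranan b corresponds to Basola v between vowels (before a back vowel).
gibelhab ~ givelhav — Orranan b corresponds to Basola v word-finally.
Applying these to Orranan 'fonabab':
  fonabab → funabab   (o→u after a consonant, before a nasal)
  funabab → funavab   (b→v between vowels (before a back vowel))
  funavab → funavav   (b→v word-finally)
So the Basola cognate is 'funavav'.

funavav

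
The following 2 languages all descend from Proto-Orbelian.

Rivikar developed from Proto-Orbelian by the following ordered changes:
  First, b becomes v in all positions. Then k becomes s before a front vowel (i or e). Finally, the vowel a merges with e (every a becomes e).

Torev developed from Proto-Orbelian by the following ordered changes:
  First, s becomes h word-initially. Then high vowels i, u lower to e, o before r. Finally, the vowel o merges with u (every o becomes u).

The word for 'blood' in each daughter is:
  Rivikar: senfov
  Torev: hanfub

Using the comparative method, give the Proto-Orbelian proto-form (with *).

*sanfob

Position 6: Rivikar has v, Torev has b. Torev preserves b here (none of its changes turn any other segment into b), so the proto-segment is *b.
Position 5: Rivikar has o, Torev has u. Rivikar preserves o here (none of its changes turn any other segment into o), so the proto-segment is *o.
This points to *sanfob. Verify forward in each daughter:
Rivikar: *sanfob > sanfov > senfov  (by unconditioned shift, vowel merger)
Torev: *sanfob > hanfob > hanfub  (by debuccalisation, vowel merger)
No other proto-form is consistent with every reflex, so the reconstruction is *sanfob.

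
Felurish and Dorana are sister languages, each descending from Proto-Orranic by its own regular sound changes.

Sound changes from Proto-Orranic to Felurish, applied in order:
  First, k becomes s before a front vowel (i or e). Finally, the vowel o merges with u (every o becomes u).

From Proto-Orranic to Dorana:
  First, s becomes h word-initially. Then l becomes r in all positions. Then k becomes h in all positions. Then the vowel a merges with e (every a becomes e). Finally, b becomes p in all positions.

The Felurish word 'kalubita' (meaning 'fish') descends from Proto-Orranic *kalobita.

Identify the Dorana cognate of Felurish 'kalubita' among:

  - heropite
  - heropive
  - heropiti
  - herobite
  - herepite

heropite

Dorana: *kalobita
  kalobita (rule 1 does not apply)
  kalobita → karobita   [unconditioned shift]
  karobita → harobita   [unconditioned shift]
  harobita → herobite   [vowel merger]
  herobite → heropite   [unconditioned shift]
  giving Dorana heropite.
The other candidates each miss or misapply at least one Dorana change.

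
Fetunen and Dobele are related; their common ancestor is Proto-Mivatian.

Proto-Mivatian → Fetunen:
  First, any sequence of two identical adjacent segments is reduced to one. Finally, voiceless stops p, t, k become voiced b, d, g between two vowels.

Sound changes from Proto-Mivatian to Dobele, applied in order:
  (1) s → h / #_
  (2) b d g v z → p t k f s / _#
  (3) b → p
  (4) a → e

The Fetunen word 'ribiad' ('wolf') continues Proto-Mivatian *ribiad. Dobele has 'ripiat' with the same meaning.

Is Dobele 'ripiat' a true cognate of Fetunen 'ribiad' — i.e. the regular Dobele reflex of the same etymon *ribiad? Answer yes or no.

no

Derive the expected Dobele reflex of *ribiad:
Dobele: *ribiad
  ribiad (rule 1 does not apply)
  ribiad → ribiat   [final devoicing]
  ribiat → ripiat   [unconditioned shift]
  ripiat → ripiet   [vowel merger]
  giving Dobele ripiet.
The regular Dobele reflex would be 'ripiet', but the attested form is 'ripiat'. The correspondence is irregular, so they are not cognates (the Dobele form has a different source).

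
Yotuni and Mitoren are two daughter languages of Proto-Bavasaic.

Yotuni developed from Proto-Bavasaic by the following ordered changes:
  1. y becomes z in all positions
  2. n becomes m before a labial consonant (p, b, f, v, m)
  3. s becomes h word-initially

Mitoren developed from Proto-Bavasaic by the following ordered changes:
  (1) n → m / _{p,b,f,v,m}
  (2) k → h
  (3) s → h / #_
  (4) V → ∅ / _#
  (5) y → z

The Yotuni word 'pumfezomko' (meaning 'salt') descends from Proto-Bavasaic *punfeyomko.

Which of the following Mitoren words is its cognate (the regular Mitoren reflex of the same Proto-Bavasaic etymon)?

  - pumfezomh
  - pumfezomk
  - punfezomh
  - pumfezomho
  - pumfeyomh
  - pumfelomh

pumfezomh

Mitoren: start from *punfeyomko.
  rule 1 (nasal place assimilation): punfeyomko → pumfeyomko
  rule 2 (unconditioned shift): pumfeyomko → pumfeyomho
  rule 3: no change — pumfeyomho
  rule 4 (apocope): pumfeyomho → pumfeyomh
  rule 5 (unconditioned shift): pumfeyomh → pumfezomh
  ⇒ Mitoren pumfezomh
The other candidates each miss or misapply at least one Mitoren change.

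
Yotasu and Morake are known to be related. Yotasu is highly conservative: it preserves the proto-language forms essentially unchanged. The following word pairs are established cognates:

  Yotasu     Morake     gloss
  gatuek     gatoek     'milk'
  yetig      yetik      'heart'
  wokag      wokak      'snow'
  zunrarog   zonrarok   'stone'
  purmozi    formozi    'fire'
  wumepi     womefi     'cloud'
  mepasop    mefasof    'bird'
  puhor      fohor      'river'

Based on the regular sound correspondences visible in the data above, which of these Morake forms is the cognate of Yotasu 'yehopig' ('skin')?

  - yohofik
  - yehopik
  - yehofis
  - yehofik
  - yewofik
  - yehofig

wumepi ~ womefi — Yotasu p corresponds to Morake f between vowels (before a front vowel).
yetig ~ yetik, wokag ~ wokak — Yotasu g corresponds to Morake k word-finally.
Applying these to Yotasu 'yehopig':
  yehopig → yehofig   (p→f between vowels (before a front vowel))
  yehofig → yehofik   (g→k word-finally)
So the Morake cognate is 'yehofik'.

yehofik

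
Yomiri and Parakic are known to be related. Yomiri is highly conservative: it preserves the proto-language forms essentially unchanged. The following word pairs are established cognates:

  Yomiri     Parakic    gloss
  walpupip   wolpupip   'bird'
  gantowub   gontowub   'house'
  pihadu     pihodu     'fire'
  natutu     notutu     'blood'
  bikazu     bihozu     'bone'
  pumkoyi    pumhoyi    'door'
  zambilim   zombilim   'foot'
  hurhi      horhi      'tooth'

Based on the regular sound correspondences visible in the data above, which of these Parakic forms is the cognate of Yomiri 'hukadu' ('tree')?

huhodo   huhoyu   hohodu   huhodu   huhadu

huhodu

bikazu ~ bihozu — Yomiri k corresponds to Parakic h between vowels (before a back vowel).
walpupip ~ wolpupip, pihadu ~ pihodu — Yomiri a corresponds to Parakic o after a consonant, before a consonant other than r, m, n, p, b, f, v.
Applying these to Yomiri 'hukadu':
  hukadu → huhadu   (k→h between vowels (before a back vowel))
  huhadu → huhodu   (a→o after a consonant, before a consonant other than r, m, n, p, b, f, v)
So the Parakic cognate is 'huhodu'.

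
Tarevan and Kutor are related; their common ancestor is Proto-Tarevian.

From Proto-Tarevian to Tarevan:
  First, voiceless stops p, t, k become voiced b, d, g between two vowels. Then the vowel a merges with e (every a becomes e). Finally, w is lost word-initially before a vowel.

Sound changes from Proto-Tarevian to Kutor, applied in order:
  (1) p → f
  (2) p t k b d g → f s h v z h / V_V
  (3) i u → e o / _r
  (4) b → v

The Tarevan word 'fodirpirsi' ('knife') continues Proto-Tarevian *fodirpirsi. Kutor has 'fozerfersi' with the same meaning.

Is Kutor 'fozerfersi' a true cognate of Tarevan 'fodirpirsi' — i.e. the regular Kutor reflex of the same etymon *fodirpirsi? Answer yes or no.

Derive the expected Kutor reflex of *fodirpirsi:
Kutor: *fodirpirsi
  fodirpirsi → fodirfirsi   [unconditioned shift]
  fodirfirsi → fozirfirsi   [intervocalic lenition]
  fozirfirsi → fozerfersi   [pre-rhotic lowering]
  fozerfersi (rule 4 does not apply)
  giving Kutor fozerfersi.
Kutor 'fozerfersi' matches the regular reflex exactly, so the pair is cognate.

yes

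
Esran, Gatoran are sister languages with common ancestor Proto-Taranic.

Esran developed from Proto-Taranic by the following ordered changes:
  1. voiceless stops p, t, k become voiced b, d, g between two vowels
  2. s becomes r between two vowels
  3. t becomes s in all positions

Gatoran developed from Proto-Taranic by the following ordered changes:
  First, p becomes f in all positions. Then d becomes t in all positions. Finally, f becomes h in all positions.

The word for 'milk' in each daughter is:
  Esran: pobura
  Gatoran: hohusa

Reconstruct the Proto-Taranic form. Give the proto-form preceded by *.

Position 3: Esran has b, Gatoran has h. Taking the neighbouring segments as reconstructed: Esran b could go back to *p or *b; Gatoran h could go back to *p or *f or *h — the one source consistent with every daughter is *p.
Position 1: Esran has p, Gatoran has h. Esran preserves p here (none of its changes turn any other segment into p), so the proto-segment is *p.
Position 5: Esran has r, Gatoran has s. Gatoran preserves s here (none of its changes turn any other segment into s), so the proto-segment is *s.
This points to *popusa. Verify forward in each daughter:
Esran: start from *popusa.
  rule 1 (intervocalic voicing): popusa → pobusa
  rule 2 (rhotacism): pobusa → pobura
  rule 3: no change — pobura
  ⇒ Esran pobura
Gatoran: start from *popusa.
  rule 1 (unconditioned shift): popusa → fofusa
  rule 2: no change — fofusa
  rule 3 (unconditioned shift): fofusa → hohusa
  ⇒ Gatoran hohusa
*popusa is the unique common source.

*popusa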